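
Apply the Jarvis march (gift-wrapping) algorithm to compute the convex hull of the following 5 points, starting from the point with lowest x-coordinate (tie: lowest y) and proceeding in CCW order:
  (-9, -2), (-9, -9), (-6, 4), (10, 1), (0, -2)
Hull (CCW) = [(-9, -9), (10, 1), (-6, 4), (-9, -2)]

Jarvis march: at each step, from the current hull vertex p, select the next vertex q as the point such that every other point lies strictly to the left of (or on) the directed line p → q. (Equivalently: for every other point r, the cross product (q − p) × (r − p) ≥ 0.)
Starting point (lowest x, tie lowest y): (-9, -9). Wrap until returning to start. Resulting hull: (-9, -9), (10, 1), (-6, 4), (-9, -2).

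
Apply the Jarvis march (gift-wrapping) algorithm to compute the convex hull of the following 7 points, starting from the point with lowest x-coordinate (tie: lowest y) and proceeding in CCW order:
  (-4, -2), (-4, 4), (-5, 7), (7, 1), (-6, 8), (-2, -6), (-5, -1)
Hull (CCW) = [(-6, 8), (-5, -1), (-2, -6), (7, 1)]

Jarvis march: at each step, from the current hull vertex p, select the next vertex q as the point such that every other point lies strictly to the left of (or on) the directed line p → q. (Equivalently: for every other point r, the cross product (q − p) × (r − p) ≥ 0.)
Starting point (lowest x, tie lowest y): (-6, 8). Wrap until returning to start. Resulting hull: (-6, 8), (-5, -1), (-2, -6), (7, 1).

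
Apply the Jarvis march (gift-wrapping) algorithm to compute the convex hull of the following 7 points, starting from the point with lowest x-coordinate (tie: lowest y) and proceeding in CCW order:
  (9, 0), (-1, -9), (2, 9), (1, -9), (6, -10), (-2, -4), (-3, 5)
Hull (CCW) = [(-3, 5), (-2, -4), (-1, -9), (6, -10), (9, 0), (2, 9)]

Jarvis march: at each step, from the current hull vertex p, select the next vertex q as the point such that every other point lies strictly to the left of (or on) the directed line p → q. (Equivalently: for every other point r, the cross product (q − p) × (r − p) ≥ 0.)
Starting point (lowest x, tie lowest y): (-3, 5). Wrap until returning to start. Resulting hull: (-3, 5), (-2, -4), (-1, -9), (6, -10), (9, 0), (2, 9).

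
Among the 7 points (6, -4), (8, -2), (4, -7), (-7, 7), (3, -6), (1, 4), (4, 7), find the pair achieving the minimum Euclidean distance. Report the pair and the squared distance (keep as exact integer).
Pair = ((4, -7), (3, -6)); squared distance = 2

Compute all C(7, 2) = 21 pairwise squared distances (x_i − x_j)² + (y_i − y_j)². The minimum is 2, attained by the pair ((4, -7), (3, -6)).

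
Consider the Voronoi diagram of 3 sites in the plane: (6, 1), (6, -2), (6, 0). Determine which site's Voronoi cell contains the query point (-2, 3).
Nearest site = (6, 1)

The Voronoi cell of site s contains exactly those query points closer to s than to any other site. Compute squared distances from q = (-2, 3) to each site:
  (6 − -2)² + (1 − 3)² = 68
  (6 − -2)² + (0 − 3)² = 73
  (6 − -2)² + (-2 − 3)² = 89
Minimum is attained by (6, 1), so q lies in its Voronoi cell.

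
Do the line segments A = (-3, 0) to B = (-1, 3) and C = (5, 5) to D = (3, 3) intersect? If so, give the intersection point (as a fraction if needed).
No (intersection of containing lines falls outside at least one segment)

Parametrize and solve: t = -3, s = 7. At least one of these is outside [0, 1], so the segments do not intersect.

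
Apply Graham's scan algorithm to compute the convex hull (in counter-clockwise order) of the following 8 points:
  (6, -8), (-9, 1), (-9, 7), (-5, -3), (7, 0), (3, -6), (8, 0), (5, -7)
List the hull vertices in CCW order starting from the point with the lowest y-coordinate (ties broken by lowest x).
Hull (CCW) = [(6, -8), (8, 0), (-9, 7), (-9, 1), (-5, -3)]

Graham scan procedure:
  1. Find the pivot p₀ = point with lowest y (tie → lowest x): (6, -8).
  2. Sort the remaining points by polar angle around p₀.
  3. Walk through sorted points, maintaining a stack; pop the top while the last three entries make a non-left turn (cross product ≤ 0).
  4. Final stack is the convex hull in CCW order: (6, -8), (8, 0), (-9, 7), (-9, 1), (-5, -3).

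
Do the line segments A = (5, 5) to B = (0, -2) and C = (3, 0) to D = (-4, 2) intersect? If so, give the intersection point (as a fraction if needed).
Yes; intersection at (100/59, 22/59) (t = 39/59 on AB, s = 11/59 on CD)

Parametrize AB as A + t(B − A) = (5 + -5 t, 5 + -7 t) and CD as C + s(D − C) = (3 + -7 s, 0 + 2 s). Solve the linear system for (t, s). Determinant = 59 ≠ 0, so a unique intersection of the containing lines exists. Solution: t = 39/59, s = 11/59 — both in [0, 1], so the segments cross. Intersection point: (100/59, 22/59).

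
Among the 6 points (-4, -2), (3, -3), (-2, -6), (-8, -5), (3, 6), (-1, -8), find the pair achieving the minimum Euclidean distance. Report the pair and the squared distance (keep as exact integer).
Pair = ((-2, -6), (-1, -8)); squared distance = 5

Compute all C(6, 2) = 15 pairwise squared distances (x_i − x_j)² + (y_i − y_j)². The minimum is 5, attained by the pair ((-2, -6), (-1, -8)).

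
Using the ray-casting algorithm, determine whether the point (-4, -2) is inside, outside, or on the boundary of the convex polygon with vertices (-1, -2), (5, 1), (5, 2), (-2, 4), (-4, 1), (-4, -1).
The point (-4, -2) lies strictly outside the polygon

Cast a horizontal ray to the right from the query point and count how many polygon edges it crosses (each edge strictly once or zero times, handled with the usual half-open convention). 
Parity of crossings → even ⇒ outside.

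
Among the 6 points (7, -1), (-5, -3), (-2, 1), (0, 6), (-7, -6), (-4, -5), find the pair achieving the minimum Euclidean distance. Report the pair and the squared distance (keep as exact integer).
Pair = ((-5, -3), (-4, -5)); squared distance = 5

Compute all C(6, 2) = 15 pairwise squared distances (x_i − x_j)² + (y_i − y_j)². The minimum is 5, attained by the pair ((-5, -3), (-4, -5)).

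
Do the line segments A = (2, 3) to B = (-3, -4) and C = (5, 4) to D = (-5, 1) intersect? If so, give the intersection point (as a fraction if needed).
No (intersection of containing lines falls outside at least one segment)

Parametrize and solve: t = -1/55, s = 16/55. At least one of these is outside [0, 1], so the segments do not intersect.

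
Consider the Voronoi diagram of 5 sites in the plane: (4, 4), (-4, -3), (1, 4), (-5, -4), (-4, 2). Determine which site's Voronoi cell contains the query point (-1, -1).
Nearest site = (-4, -3)

The Voronoi cell of site s contains exactly those query points closer to s than to any other site. Compute squared distances from q = (-1, -1) to each site:
  (-4 − -1)² + (-3 − -1)² = 13
  (-4 − -1)² + (2 − -1)² = 18
  (-5 − -1)² + (-4 − -1)² = 25
  (1 − -1)² + (4 − -1)² = 29
  (4 − -1)² + (4 − -1)² = 50
Minimum is attained by (-4, -3), so q lies in its Voronoi cell.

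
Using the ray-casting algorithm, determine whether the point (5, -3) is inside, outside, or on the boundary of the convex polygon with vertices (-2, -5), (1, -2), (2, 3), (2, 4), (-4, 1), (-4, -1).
The point (5, -3) lies strictly outside the polygon

Cast a horizontal ray to the right from the query point and count how many polygon edges it crosses (each edge strictly once or zero times, handled with the usual half-open convention). 
Parity of crossings → even ⇒ outside.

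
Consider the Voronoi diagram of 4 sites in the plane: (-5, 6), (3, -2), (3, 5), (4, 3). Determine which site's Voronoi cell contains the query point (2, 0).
Nearest site = (3, -2)

The Voronoi cell of site s contains exactly those query points closer to s than to any other site. Compute squared distances from q = (2, 0) to each site:
  (3 − 2)² + (-2 − 0)² = 5
  (4 − 2)² + (3 − 0)² = 13
  (3 − 2)² + (5 − 0)² = 26
  (-5 − 2)² + (6 − 0)² = 85
Minimum is attained by (3, -2), so q lies in its Voronoi cell.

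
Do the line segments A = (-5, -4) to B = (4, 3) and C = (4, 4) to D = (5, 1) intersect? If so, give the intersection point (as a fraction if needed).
No (intersection of containing lines falls outside at least one segment)

Parametrize and solve: t = 35/34, s = 9/34. At least one of these is outside [0, 1], so the segments do not intersect.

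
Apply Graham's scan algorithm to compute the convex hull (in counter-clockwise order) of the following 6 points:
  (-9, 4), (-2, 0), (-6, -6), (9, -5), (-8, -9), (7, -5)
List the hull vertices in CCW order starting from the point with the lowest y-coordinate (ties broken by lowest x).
Hull (CCW) = [(-8, -9), (9, -5), (-9, 4)]

Graham scan procedure:
  1. Find the pivot p₀ = point with lowest y (tie → lowest x): (-8, -9).
  2. Sort the remaining points by polar angle around p₀.
  3. Walk through sorted points, maintaining a stack; pop the top while the last three entries make a non-left turn (cross product ≤ 0).
  4. Final stack is the convex hull in CCW order: (-8, -9), (9, -5), (-9, 4).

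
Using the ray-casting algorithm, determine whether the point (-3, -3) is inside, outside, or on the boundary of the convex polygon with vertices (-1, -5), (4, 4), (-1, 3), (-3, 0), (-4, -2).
The point (-3, -3) lies on the polygon boundary

Boundary check: the query satisfies the collinearity and bounding-box conditions for some polygon edge, so it lies exactly on the boundary.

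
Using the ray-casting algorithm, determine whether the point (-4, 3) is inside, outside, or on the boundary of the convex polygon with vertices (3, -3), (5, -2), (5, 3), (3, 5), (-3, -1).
The point (-4, 3) lies strictly outside the polygon

Cast a horizontal ray to the right from the query point and count how many polygon edges it crosses (each edge strictly once or zero times, handled with the usual half-open convention). 
Parity of crossings → even ⇒ outside.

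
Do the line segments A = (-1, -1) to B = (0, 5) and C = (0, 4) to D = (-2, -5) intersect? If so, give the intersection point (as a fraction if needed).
Yes; intersection at (-2/3, 1) (t = 1/3 on AB, s = 1/3 on CD)

Parametrize AB as A + t(B − A) = (-1 + 1 t, -1 + 6 t) and CD as C + s(D − C) = (0 + -2 s, 4 + -9 s). Solve the linear system for (t, s). Determinant = -3 ≠ 0, so a unique intersection of the containing lines exists. Solution: t = 1/3, s = 1/3 — both in [0, 1], so the segments cross. Intersection point: (-2/3, 1).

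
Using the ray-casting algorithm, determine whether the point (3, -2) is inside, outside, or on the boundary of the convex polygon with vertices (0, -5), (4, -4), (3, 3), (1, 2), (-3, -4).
The point (3, -2) lies strictly inside the polygon

Cast a horizontal ray to the right from the query point and count how many polygon edges it crosses (each edge strictly once or zero times, handled with the usual half-open convention). 
Parity of crossings → odd ⇒ inside.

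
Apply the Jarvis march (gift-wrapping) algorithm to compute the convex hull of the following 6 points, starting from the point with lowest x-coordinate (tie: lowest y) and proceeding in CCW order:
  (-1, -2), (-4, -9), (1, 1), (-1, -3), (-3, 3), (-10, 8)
Hull (CCW) = [(-10, 8), (-4, -9), (1, 1)]

Jarvis march: at each step, from the current hull vertex p, select the next vertex q as the point such that every other point lies strictly to the left of (or on) the directed line p → q. (Equivalently: for every other point r, the cross product (q − p) × (r − p) ≥ 0.)
Starting point (lowest x, tie lowest y): (-10, 8). Wrap until returning to start. Resulting hull: (-10, 8), (-4, -9), (1, 1).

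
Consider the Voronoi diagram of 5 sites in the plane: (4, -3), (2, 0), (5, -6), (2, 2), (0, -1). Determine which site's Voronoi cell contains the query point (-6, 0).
Nearest site = (0, -1)

The Voronoi cell of site s contains exactly those query points closer to s than to any other site. Compute squared distances from q = (-6, 0) to each site:
  (0 − -6)² + (-1 − 0)² = 37
  (2 − -6)² + (0 − 0)² = 64
  (2 − -6)² + (2 − 0)² = 68
  (4 − -6)² + (-3 − 0)² = 109
  (5 − -6)² + (-6 − 0)² = 157
Minimum is attained by (0, -1), so q lies in its Voronoi cell.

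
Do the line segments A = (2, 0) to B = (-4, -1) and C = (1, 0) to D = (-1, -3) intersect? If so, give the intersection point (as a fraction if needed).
Yes; intersection at (7/8, -3/16) (t = 3/16 on AB, s = 1/16 on CD)

Parametrize AB as A + t(B − A) = (2 + -6 t, 0 + -1 t) and CD as C + s(D − C) = (1 + -2 s, 0 + -3 s). Solve the linear system for (t, s). Determinant = -16 ≠ 0, so a unique intersection of the containing lines exists. Solution: t = 3/16, s = 1/16 — both in [0, 1], so the segments cross. Intersection point: (7/8, -3/16).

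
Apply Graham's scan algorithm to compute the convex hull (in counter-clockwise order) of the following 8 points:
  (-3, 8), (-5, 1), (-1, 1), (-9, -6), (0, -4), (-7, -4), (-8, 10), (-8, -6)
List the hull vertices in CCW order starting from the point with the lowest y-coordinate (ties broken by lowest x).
Hull (CCW) = [(-9, -6), (-8, -6), (0, -4), (-1, 1), (-3, 8), (-8, 10)]

Graham scan procedure:
  1. Find the pivot p₀ = point with lowest y (tie → lowest x): (-9, -6).
  2. Sort the remaining points by polar angle around p₀.
  3. Walk through sorted points, maintaining a stack; pop the top while the last three entries make a non-left turn (cross product ≤ 0).
  4. Final stack is the convex hull in CCW order: (-9, -6), (-8, -6), (0, -4), (-1, 1), (-3, 8), (-8, 10).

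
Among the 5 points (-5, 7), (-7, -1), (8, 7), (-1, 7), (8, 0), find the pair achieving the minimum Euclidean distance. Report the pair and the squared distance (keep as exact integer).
Pair = ((-5, 7), (-1, 7)); squared distance = 16

Compute all C(5, 2) = 10 pairwise squared distances (x_i − x_j)² + (y_i − y_j)². The minimum is 16, attained by the pair ((-5, 7), (-1, 7)).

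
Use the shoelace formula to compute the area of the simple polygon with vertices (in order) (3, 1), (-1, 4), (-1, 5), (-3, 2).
Area = 8

Shoelace formula: Area = (1/2) |Σ_i (x_i · y_{i+1} − x_{i+1} · y_i)| (indices mod n). Compute each cross term:
  (3)(4) − (-1)(1) = 13
  (-1)(5) − (-1)(4) = -1
  (-1)(2) − (-3)(5) = 13
  (-3)(1) − (3)(2) = -9
Sum = 16, so (signed) Area = 16/2 = 8, |Area| = 8.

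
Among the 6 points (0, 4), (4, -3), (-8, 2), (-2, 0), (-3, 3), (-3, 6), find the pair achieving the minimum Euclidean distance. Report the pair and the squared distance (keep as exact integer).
Pair = ((-3, 3), (-3, 6)); squared distance = 9

Compute all C(6, 2) = 15 pairwise squared distances (x_i − x_j)² + (y_i − y_j)². The minimum is 9, attained by the pair ((-3, 3), (-3, 6)).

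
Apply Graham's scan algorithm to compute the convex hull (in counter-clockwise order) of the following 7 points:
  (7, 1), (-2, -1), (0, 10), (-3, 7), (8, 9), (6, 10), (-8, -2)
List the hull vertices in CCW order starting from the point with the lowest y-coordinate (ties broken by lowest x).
Hull (CCW) = [(-8, -2), (-2, -1), (7, 1), (8, 9), (6, 10), (0, 10), (-3, 7)]

Graham scan procedure:
  1. Find the pivot p₀ = point with lowest y (tie → lowest x): (-8, -2).
  2. Sort the remaining points by polar angle around p₀.
  3. Walk through sorted points, maintaining a stack; pop the top while the last three entries make a non-left turn (cross product ≤ 0).
  4. Final stack is the convex hull in CCW order: (-8, -2), (-2, -1), (7, 1), (8, 9), (6, 10), (0, 10), (-3, 7).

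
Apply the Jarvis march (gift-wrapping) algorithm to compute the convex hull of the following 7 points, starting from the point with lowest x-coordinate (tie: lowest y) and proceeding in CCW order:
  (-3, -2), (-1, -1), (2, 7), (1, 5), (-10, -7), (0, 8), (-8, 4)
Hull (CCW) = [(-10, -7), (-1, -1), (2, 7), (0, 8), (-8, 4)]

Jarvis march: at each step, from the current hull vertex p, select the next vertex q as the point such that every other point lies strictly to the left of (or on) the directed line p → q. (Equivalently: for every other point r, the cross product (q − p) × (r − p) ≥ 0.)
Starting point (lowest x, tie lowest y): (-10, -7). Wrap until returning to start. Resulting hull: (-10, -7), (-1, -1), (2, 7), (0, 8), (-8, 4).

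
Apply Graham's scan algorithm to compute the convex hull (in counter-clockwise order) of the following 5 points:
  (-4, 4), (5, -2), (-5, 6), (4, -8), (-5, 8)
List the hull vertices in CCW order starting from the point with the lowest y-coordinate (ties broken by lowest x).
Hull (CCW) = [(4, -8), (5, -2), (-5, 8), (-5, 6), (-4, 4)]

Graham scan procedure:
  1. Find the pivot p₀ = point with lowest y (tie → lowest x): (4, -8).
  2. Sort the remaining points by polar angle around p₀.
  3. Walk through sorted points, maintaining a stack; pop the top while the last three entries make a non-left turn (cross product ≤ 0).
  4. Final stack is the convex hull in CCW order: (4, -8), (5, -2), (-5, 8), (-5, 6), (-4, 4).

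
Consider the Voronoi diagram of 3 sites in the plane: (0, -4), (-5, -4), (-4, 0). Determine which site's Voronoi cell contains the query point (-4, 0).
Nearest site = (-4, 0)

The Voronoi cell of site s contains exactly those query points closer to s than to any other site. Compute squared distances from q = (-4, 0) to each site:
  (-4 − -4)² + (0 − 0)² = 0
  (-5 − -4)² + (-4 − 0)² = 17
  (0 − -4)² + (-4 − 0)² = 32
Minimum is attained by (-4, 0), so q lies in its Voronoi cell.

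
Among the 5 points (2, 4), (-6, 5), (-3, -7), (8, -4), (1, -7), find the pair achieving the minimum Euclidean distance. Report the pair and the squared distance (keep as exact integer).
Pair = ((-3, -7), (1, -7)); squared distance = 16

Compute all C(5, 2) = 10 pairwise squared distances (x_i − x_j)² + (y_i − y_j)². The minimum is 16, attained by the pair ((-3, -7), (1, -7)).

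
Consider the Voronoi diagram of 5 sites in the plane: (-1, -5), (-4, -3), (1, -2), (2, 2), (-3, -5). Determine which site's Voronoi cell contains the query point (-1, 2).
Nearest site = (2, 2)

The Voronoi cell of site s contains exactly those query points closer to s than to any other site. Compute squared distances from q = (-1, 2) to each site:
  (2 − -1)² + (2 − 2)² = 9
  (1 − -1)² + (-2 − 2)² = 20
  (-4 − -1)² + (-3 − 2)² = 34
  (-1 − -1)² + (-5 − 2)² = 49
  (-3 − -1)² + (-5 − 2)² = 53
Minimum is attained by (2, 2), so q lies in its Voronoi cell.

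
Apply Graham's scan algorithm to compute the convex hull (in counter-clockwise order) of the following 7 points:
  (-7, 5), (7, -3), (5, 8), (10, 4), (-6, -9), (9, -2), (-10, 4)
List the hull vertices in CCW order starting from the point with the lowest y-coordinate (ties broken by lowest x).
Hull (CCW) = [(-6, -9), (7, -3), (9, -2), (10, 4), (5, 8), (-7, 5), (-10, 4)]

Graham scan procedure:
  1. Find the pivot p₀ = point with lowest y (tie → lowest x): (-6, -9).
  2. Sort the remaining points by polar angle around p₀.
  3. Walk through sorted points, maintaining a stack; pop the top while the last three entries make a non-left turn (cross product ≤ 0).
  4. Final stack is the convex hull in CCW order: (-6, -9), (7, -3), (9, -2), (10, 4), (5, 8), (-7, 5), (-10, 4).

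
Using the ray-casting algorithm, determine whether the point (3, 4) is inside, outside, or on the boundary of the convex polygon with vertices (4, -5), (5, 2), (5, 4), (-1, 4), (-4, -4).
The point (3, 4) lies on the polygon boundary

Boundary check: the query satisfies the collinearity and bounding-box conditions for some polygon edge, so it lies exactly on the boundary.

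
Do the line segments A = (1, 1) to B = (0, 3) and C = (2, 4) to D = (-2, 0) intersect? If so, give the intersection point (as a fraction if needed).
Yes; intersection at (1/3, 7/3) (t = 2/3 on AB, s = 5/12 on CD)

Parametrize AB as A + t(B − A) = (1 + -1 t, 1 + 2 t) and CD as C + s(D − C) = (2 + -4 s, 4 + -4 s). Solve the linear system for (t, s). Determinant = -12 ≠ 0, so a unique intersection of the containing lines exists. Solution: t = 2/3, s = 5/12 — both in [0, 1], so the segments cross. Intersection point: (1/3, 7/3).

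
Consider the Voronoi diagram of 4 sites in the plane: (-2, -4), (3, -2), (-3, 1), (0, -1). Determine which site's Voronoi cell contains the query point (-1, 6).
Nearest site = (-3, 1)

The Voronoi cell of site s contains exactly those query points closer to s than to any other site. Compute squared distances from q = (-1, 6) to each site:
  (-3 − -1)² + (1 − 6)² = 29
  (0 − -1)² + (-1 − 6)² = 50
  (3 − -1)² + (-2 − 6)² = 80
  (-2 − -1)² + (-4 − 6)² = 101
Minimum is attained by (-3, 1), so q lies in its Voronoi cell.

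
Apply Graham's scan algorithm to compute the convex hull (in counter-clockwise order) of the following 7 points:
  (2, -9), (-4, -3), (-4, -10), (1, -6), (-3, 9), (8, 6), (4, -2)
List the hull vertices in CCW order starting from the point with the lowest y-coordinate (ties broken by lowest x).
Hull (CCW) = [(-4, -10), (2, -9), (8, 6), (-3, 9), (-4, -3)]

Graham scan procedure:
  1. Find the pivot p₀ = point with lowest y (tie → lowest x): (-4, -10).
  2. Sort the remaining points by polar angle around p₀.
  3. Walk through sorted points, maintaining a stack; pop the top while the last three entries make a non-left turn (cross product ≤ 0).
  4. Final stack is the convex hull in CCW order: (-4, -10), (2, -9), (8, 6), (-3, 9), (-4, -3).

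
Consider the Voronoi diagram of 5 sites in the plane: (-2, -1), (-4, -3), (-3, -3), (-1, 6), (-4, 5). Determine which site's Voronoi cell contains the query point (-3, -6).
Nearest site = (-3, -3)

The Voronoi cell of site s contains exactly those query points closer to s than to any other site. Compute squared distances from q = (-3, -6) to each site:
  (-3 − -3)² + (-3 − -6)² = 9
  (-4 − -3)² + (-3 − -6)² = 10
  (-2 − -3)² + (-1 − -6)² = 26
  (-4 − -3)² + (5 − -6)² = 122
  (-1 − -3)² + (6 − -6)² = 148
Minimum is attained by (-3, -3), so q lies in its Voronoi cell.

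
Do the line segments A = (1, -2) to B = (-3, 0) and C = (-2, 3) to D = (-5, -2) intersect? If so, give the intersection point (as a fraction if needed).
No (intersection of containing lines falls outside at least one segment)

Parametrize and solve: t = 15/13, s = 7/13. At least one of these is outside [0, 1], so the segments do not intersect.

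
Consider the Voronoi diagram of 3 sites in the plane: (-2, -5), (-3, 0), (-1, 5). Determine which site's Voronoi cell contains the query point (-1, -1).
Nearest site = (-3, 0)

The Voronoi cell of site s contains exactly those query points closer to s than to any other site. Compute squared distances from q = (-1, -1) to each site:
  (-3 − -1)² + (0 − -1)² = 5
  (-2 − -1)² + (-5 − -1)² = 17
  (-1 − -1)² + (5 − -1)² = 36
Minimum is attained by (-3, 0), so q lies in its Voronoi cell.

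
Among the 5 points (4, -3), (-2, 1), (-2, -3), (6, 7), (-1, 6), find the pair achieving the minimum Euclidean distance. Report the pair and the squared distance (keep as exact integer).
Pair = ((-2, 1), (-2, -3)); squared distance = 16

Compute all C(5, 2) = 10 pairwise squared distances (x_i − x_j)² + (y_i − y_j)². The minimum is 16, attained by the pair ((-2, 1), (-2, -3)).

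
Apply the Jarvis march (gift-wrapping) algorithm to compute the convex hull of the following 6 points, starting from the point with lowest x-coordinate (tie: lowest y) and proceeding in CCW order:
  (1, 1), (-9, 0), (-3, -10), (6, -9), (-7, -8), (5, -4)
Hull (CCW) = [(-9, 0), (-7, -8), (-3, -10), (6, -9), (5, -4), (1, 1)]

Jarvis march: at each step, from the current hull vertex p, select the next vertex q as the point such that every other point lies strictly to the left of (or on) the directed line p → q. (Equivalently: for every other point r, the cross product (q − p) × (r − p) ≥ 0.)
Starting point (lowest x, tie lowest y): (-9, 0). Wrap until returning to start. Resulting hull: (-9, 0), (-7, -8), (-3, -10), (6, -9), (5, -4), (1, 1).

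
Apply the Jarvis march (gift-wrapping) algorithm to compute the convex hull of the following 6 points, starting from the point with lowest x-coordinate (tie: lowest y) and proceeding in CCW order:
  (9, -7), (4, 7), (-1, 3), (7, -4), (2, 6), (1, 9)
Hull (CCW) = [(-1, 3), (9, -7), (4, 7), (1, 9)]

Jarvis march: at each step, from the current hull vertex p, select the next vertex q as the point such that every other point lies strictly to the left of (or on) the directed line p → q. (Equivalently: for every other point r, the cross product (q − p) × (r − p) ≥ 0.)
Starting point (lowest x, tie lowest y): (-1, 3). Wrap until returning to start. Resulting hull: (-1, 3), (9, -7), (4, 7), (1, 9).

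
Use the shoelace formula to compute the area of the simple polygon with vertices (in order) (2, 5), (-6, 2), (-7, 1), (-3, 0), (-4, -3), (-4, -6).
Area = 29

Shoelace formula: Area = (1/2) |Σ_i (x_i · y_{i+1} − x_{i+1} · y_i)| (indices mod n). Compute each cross term:
  (2)(2) − (-6)(5) = 34
  (-6)(1) − (-7)(2) = 8
  (-7)(0) − (-3)(1) = 3
  (-3)(-3) − (-4)(0) = 9
  (-4)(-6) − (-4)(-3) = 12
  (-4)(5) − (2)(-6) = -8
Sum = 58, so (signed) Area = 58/2 = 29, |Area| = 29.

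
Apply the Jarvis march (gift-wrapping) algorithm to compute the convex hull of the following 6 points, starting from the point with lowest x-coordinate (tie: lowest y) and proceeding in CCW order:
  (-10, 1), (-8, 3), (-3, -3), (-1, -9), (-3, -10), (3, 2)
Hull (CCW) = [(-10, 1), (-3, -10), (-1, -9), (3, 2), (-8, 3)]

Jarvis march: at each step, from the current hull vertex p, select the next vertex q as the point such that every other point lies strictly to the left of (or on) the directed line p → q. (Equivalently: for every other point r, the cross product (q − p) × (r − p) ≥ 0.)
Starting point (lowest x, tie lowest y): (-10, 1). Wrap until returning to start. Resulting hull: (-10, 1), (-3, -10), (-1, -9), (3, 2), (-8, 3).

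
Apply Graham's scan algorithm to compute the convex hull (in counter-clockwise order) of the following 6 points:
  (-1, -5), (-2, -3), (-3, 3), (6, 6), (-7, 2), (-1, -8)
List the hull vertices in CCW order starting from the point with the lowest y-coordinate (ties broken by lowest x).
Hull (CCW) = [(-1, -8), (6, 6), (-7, 2)]

Graham scan procedure:
  1. Find the pivot p₀ = point with lowest y (tie → lowest x): (-1, -8).
  2. Sort the remaining points by polar angle around p₀.
  3. Walk through sorted points, maintaining a stack; pop the top while the last three entries make a non-left turn (cross product ≤ 0).
  4. Final stack is the convex hull in CCW order: (-1, -8), (6, 6), (-7, 2).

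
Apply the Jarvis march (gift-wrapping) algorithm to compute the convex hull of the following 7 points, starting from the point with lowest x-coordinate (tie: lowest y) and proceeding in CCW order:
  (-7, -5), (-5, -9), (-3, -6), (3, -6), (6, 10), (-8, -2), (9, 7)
Hull (CCW) = [(-8, -2), (-7, -5), (-5, -9), (3, -6), (9, 7), (6, 10)]

Jarvis march: at each step, from the current hull vertex p, select the next vertex q as the point such that every other point lies strictly to the left of (or on) the directed line p → q. (Equivalently: for every other point r, the cross product (q − p) × (r − p) ≥ 0.)
Starting point (lowest x, tie lowest y): (-8, -2). Wrap until returning to start. Resulting hull: (-8, -2), (-7, -5), (-5, -9), (3, -6), (9, 7), (6, 10).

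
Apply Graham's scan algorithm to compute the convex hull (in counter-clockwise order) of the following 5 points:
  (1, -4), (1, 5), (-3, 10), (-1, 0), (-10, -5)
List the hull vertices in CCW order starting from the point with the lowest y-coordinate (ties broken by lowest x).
Hull (CCW) = [(-10, -5), (1, -4), (1, 5), (-3, 10)]

Graham scan procedure:
  1. Find the pivot p₀ = point with lowest y (tie → lowest x): (-10, -5).
  2. Sort the remaining points by polar angle around p₀.
  3. Walk through sorted points, maintaining a stack; pop the top while the last three entries make a non-left turn (cross product ≤ 0).
  4. Final stack is the convex hull in CCW order: (-10, -5), (1, -4), (1, 5), (-3, 10).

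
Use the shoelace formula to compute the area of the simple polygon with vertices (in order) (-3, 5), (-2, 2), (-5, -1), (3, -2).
Area = 19

Shoelace formula: Area = (1/2) |Σ_i (x_i · y_{i+1} − x_{i+1} · y_i)| (indices mod n). Compute each cross term:
  (-3)(2) − (-2)(5) = 4
  (-2)(-1) − (-5)(2) = 12
  (-5)(-2) − (3)(-1) = 13
  (3)(5) − (-3)(-2) = 9
Sum = 38, so (signed) Area = 38/2 = 19, |Area| = 19.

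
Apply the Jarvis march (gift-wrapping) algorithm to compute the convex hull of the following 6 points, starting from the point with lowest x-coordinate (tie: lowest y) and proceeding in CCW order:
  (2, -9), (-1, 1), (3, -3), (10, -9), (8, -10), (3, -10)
Hull (CCW) = [(-1, 1), (2, -9), (3, -10), (8, -10), (10, -9)]

Jarvis march: at each step, from the current hull vertex p, select the next vertex q as the point such that every other point lies strictly to the left of (or on) the directed line p → q. (Equivalently: for every other point r, the cross product (q − p) × (r − p) ≥ 0.)
Starting point (lowest x, tie lowest y): (-1, 1). Wrap until returning to start. Resulting hull: (-1, 1), (2, -9), (3, -10), (8, -10), (10, -9).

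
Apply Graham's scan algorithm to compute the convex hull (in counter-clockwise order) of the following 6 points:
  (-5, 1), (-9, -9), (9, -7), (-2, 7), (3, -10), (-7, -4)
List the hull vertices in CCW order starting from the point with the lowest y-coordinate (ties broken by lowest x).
Hull (CCW) = [(3, -10), (9, -7), (-2, 7), (-5, 1), (-9, -9)]

Graham scan procedure:
  1. Find the pivot p₀ = point with lowest y (tie → lowest x): (3, -10).
  2. Sort the remaining points by polar angle around p₀.
  3. Walk through sorted points, maintaining a stack; pop the top while the last three entries make a non-left turn (cross product ≤ 0).
  4. Final stack is the convex hull in CCW order: (3, -10), (9, -7), (-2, 7), (-5, 1), (-9, -9).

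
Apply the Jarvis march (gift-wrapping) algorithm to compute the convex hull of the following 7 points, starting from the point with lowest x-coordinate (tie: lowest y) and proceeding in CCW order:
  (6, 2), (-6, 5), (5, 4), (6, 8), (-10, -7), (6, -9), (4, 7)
Hull (CCW) = [(-10, -7), (6, -9), (6, 8), (-6, 5)]

Jarvis march: at each step, from the current hull vertex p, select the next vertex q as the point such that every other point lies strictly to the left of (or on) the directed line p → q. (Equivalently: for every other point r, the cross product (q − p) × (r − p) ≥ 0.)
Starting point (lowest x, tie lowest y): (-10, -7). Wrap until returning to start. Resulting hull: (-10, -7), (6, -9), (6, 8), (-6, 5).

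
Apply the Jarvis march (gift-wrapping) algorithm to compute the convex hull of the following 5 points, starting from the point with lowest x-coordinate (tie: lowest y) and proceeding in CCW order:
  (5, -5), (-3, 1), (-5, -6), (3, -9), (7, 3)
Hull (CCW) = [(-5, -6), (3, -9), (5, -5), (7, 3), (-3, 1)]

Jarvis march: at each step, from the current hull vertex p, select the next vertex q as the point such that every other point lies strictly to the left of (or on) the directed line p → q. (Equivalently: for every other point r, the cross product (q − p) × (r − p) ≥ 0.)
Starting point (lowest x, tie lowest y): (-5, -6). Wrap until returning to start. Resulting hull: (-5, -6), (3, -9), (5, -5), (7, 3), (-3, 1).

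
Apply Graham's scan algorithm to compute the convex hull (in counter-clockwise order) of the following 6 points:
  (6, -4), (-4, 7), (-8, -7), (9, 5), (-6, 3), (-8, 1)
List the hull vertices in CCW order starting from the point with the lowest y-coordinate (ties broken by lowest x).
Hull (CCW) = [(-8, -7), (6, -4), (9, 5), (-4, 7), (-8, 1)]

Graham scan procedure:
  1. Find the pivot p₀ = point with lowest y (tie → lowest x): (-8, -7).
  2. Sort the remaining points by polar angle around p₀.
  3. Walk through sorted points, maintaining a stack; pop the top while the last three entries make a non-left turn (cross product ≤ 0).
  4. Final stack is the convex hull in CCW order: (-8, -7), (6, -4), (9, 5), (-4, 7), (-8, 1).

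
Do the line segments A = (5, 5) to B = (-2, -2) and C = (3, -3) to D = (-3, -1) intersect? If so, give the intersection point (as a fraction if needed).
Yes; intersection at (-3/2, -3/2) (t = 13/14 on AB, s = 3/4 on CD)

Parametrize AB as A + t(B − A) = (5 + -7 t, 5 + -7 t) and CD as C + s(D − C) = (3 + -6 s, -3 + 2 s). Solve the linear system for (t, s). Determinant = 56 ≠ 0, so a unique intersection of the containing lines exists. Solution: t = 13/14, s = 3/4 — both in [0, 1], so the segments cross. Intersection point: (-3/2, -3/2).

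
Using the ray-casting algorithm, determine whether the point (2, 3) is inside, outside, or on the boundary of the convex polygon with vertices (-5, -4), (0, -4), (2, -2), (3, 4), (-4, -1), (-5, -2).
The point (2, 3) lies strictly inside the polygon

Cast a horizontal ray to the right from the query point and count how many polygon edges it crosses (each edge strictly once or zero times, handled with the usual half-open convention). 
Parity of crossings → odd ⇒ inside.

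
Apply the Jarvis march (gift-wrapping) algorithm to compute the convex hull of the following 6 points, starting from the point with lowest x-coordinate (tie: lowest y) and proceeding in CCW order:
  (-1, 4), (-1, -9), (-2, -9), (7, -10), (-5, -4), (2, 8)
Hull (CCW) = [(-5, -4), (-2, -9), (7, -10), (2, 8), (-1, 4)]

Jarvis march: at each step, from the current hull vertex p, select the next vertex q as the point such that every other point lies strictly to the left of (or on) the directed line p → q. (Equivalently: for every other point r, the cross product (q − p) × (r − p) ≥ 0.)
Starting point (lowest x, tie lowest y): (-5, -4). Wrap until returning to start. Resulting hull: (-5, -4), (-2, -9), (7, -10), (2, 8), (-1, 4).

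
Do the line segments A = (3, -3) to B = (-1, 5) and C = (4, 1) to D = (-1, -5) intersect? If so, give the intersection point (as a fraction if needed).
Yes; intersection at (17/8, -5/4) (t = 7/32 on AB, s = 3/8 on CD)

Parametrize AB as A + t(B − A) = (3 + -4 t, -3 + 8 t) and CD as C + s(D − C) = (4 + -5 s, 1 + -6 s). Solve the linear system for (t, s). Determinant = -64 ≠ 0, so a unique intersection of the containing lines exists. Solution: t = 7/32, s = 3/8 — both in [0, 1], so the segments cross. Intersection point: (17/8, -5/4).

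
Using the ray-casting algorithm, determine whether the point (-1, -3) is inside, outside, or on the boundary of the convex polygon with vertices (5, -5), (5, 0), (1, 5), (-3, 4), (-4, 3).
The point (-1, -3) lies strictly outside the polygon

Cast a horizontal ray to the right from the query point and count how many polygon edges it crosses (each edge strictly once or zero times, handled with the usual half-open convention). 
Parity of crossings → even ⇒ outside.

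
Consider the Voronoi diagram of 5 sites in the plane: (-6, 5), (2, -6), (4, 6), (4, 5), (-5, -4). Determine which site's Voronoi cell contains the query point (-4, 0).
Nearest site = (-5, -4)

The Voronoi cell of site s contains exactly those query points closer to s than to any other site. Compute squared distances from q = (-4, 0) to each site:
  (-5 − -4)² + (-4 − 0)² = 17
  (-6 − -4)² + (5 − 0)² = 29
  (2 − -4)² + (-6 − 0)² = 72
  (4 − -4)² + (5 − 0)² = 89
  (4 − -4)² + (6 − 0)² = 100
Minimum is attained by (-5, -4), so q lies in its Voronoi cell.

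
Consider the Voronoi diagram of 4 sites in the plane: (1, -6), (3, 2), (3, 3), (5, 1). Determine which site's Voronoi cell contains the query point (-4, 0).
Nearest site = (3, 2)

The Voronoi cell of site s contains exactly those query points closer to s than to any other site. Compute squared distances from q = (-4, 0) to each site:
  (3 − -4)² + (2 − 0)² = 53
  (3 − -4)² + (3 − 0)² = 58
  (1 − -4)² + (-6 − 0)² = 61
  (5 − -4)² + (1 − 0)² = 82
Minimum is attained by (3, 2), so q lies in its Voronoi cell.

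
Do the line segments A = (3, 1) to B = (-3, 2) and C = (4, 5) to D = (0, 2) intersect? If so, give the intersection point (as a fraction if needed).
No (intersection of containing lines falls outside at least one segment)

Parametrize and solve: t = 13/22, s = 25/22. At least one of these is outside [0, 1], so the segments do not intersect.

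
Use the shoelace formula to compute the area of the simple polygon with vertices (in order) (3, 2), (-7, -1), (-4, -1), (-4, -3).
Area = 23/2

Shoelace formula: Area = (1/2) |Σ_i (x_i · y_{i+1} − x_{i+1} · y_i)| (indices mod n). Compute each cross term:
  (3)(-1) − (-7)(2) = 11
  (-7)(-1) − (-4)(-1) = 3
  (-4)(-3) − (-4)(-1) = 8
  (-4)(2) − (3)(-3) = 1
Sum = 23, so (signed) Area = 23/2 = 23/2, |Area| = 23/2.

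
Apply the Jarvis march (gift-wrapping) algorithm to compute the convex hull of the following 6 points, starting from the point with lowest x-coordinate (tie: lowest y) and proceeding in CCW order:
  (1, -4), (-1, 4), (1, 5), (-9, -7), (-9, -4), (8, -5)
Hull (CCW) = [(-9, -7), (8, -5), (1, 5), (-1, 4), (-9, -4)]

Jarvis march: at each step, from the current hull vertex p, select the next vertex q as the point such that every other point lies strictly to the left of (or on) the directed line p → q. (Equivalently: for every other point r, the cross product (q − p) × (r − p) ≥ 0.)
Starting point (lowest x, tie lowest y): (-9, -7). Wrap until returning to start. Resulting hull: (-9, -7), (8, -5), (1, 5), (-1, 4), (-9, -4).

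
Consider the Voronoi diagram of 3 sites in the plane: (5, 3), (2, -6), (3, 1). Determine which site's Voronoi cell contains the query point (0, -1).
Nearest site = (3, 1)

The Voronoi cell of site s contains exactly those query points closer to s than to any other site. Compute squared distances from q = (0, -1) to each site:
  (3 − 0)² + (1 − -1)² = 13
  (2 − 0)² + (-6 − -1)² = 29
  (5 − 0)² + (3 − -1)² = 41
Minimum is attained by (3, 1), so q lies in its Voronoi cell.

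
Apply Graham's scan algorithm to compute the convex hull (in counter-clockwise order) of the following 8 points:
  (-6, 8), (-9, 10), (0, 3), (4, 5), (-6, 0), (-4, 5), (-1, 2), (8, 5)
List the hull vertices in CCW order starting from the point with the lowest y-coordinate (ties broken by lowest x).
Hull (CCW) = [(-6, 0), (8, 5), (-9, 10)]

Graham scan procedure:
  1. Find the pivot p₀ = point with lowest y (tie → lowest x): (-6, 0).
  2. Sort the remaining points by polar angle around p₀.
  3. Walk through sorted points, maintaining a stack; pop the top while the last three entries make a non-left turn (cross product ≤ 0).
  4. Final stack is the convex hull in CCW order: (-6, 0), (8, 5), (-9, 10).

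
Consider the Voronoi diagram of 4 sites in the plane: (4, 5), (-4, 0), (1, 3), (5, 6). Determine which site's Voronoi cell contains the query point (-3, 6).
Nearest site = (1, 3)

The Voronoi cell of site s contains exactly those query points closer to s than to any other site. Compute squared distances from q = (-3, 6) to each site:
  (1 − -3)² + (3 − 6)² = 25
  (-4 − -3)² + (0 − 6)² = 37
  (4 − -3)² + (5 − 6)² = 50
  (5 − -3)² + (6 − 6)² = 64
Minimum is attained by (1, 3), so q lies in its Voronoi cell.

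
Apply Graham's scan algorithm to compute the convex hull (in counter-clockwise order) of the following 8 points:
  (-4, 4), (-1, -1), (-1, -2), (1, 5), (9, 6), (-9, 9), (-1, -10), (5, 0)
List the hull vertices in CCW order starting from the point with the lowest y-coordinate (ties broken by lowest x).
Hull (CCW) = [(-1, -10), (9, 6), (-9, 9)]

Graham scan procedure:
  1. Find the pivot p₀ = point with lowest y (tie → lowest x): (-1, -10).
  2. Sort the remaining points by polar angle around p₀.
  3. Walk through sorted points, maintaining a stack; pop the top while the last three entries make a non-left turn (cross product ≤ 0).
  4. Final stack is the convex hull in CCW order: (-1, -10), (9, 6), (-9, 9).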